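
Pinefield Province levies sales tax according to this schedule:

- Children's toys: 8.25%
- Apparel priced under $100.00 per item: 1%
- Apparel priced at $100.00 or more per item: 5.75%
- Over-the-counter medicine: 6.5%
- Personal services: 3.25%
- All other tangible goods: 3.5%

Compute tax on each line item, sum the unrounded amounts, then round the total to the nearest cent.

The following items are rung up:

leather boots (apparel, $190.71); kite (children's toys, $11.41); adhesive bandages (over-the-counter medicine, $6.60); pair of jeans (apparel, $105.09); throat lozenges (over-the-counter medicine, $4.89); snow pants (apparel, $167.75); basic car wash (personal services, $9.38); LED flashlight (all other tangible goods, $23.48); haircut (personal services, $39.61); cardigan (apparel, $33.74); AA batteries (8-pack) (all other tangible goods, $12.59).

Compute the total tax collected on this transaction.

$31.53

Leather boots $190.71: apparel, $100.00 or more → 5.75% → $10.965825
Kite $11.41: children's toys → 8.25% → $0.941325
Adhesive bandages $6.60: over-the-counter medicine → 6.5% → $0.429
Pair of jeans $105.09: apparel, $100.00 or more → 5.75% → $6.042675
Throat lozenges $4.89: over-the-counter medicine → 6.5% → $0.31785
Snow pants $167.75: apparel, $100.00 or more → 5.75% → $9.645625
Basic car wash $9.38: personal services → 3.25% → $0.30485
LED flashlight $23.48: all other tangible goods → 3.5% → $0.8218
Haircut $39.61: personal services → 3.25% → $1.287325
Cardigan $33.74: apparel, under $100.00 → 1% → $0.3374
AA batteries (8-pack) $12.59: all other tangible goods → 3.5% → $0.44065
Unrounded tax sum = $31.534325 → $31.53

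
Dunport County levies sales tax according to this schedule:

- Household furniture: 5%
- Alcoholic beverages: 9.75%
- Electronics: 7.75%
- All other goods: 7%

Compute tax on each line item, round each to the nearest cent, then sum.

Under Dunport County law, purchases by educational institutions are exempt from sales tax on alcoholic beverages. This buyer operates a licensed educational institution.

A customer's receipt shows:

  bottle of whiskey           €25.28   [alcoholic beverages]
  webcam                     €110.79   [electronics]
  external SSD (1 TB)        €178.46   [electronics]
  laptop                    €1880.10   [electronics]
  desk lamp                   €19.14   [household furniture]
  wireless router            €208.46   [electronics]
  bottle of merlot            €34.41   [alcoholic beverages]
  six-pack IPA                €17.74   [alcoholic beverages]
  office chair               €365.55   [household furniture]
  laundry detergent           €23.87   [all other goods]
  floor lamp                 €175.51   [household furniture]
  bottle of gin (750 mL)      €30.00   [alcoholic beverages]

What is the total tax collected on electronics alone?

€184.29

Webcam €110.79: electronics → 7.75% → €8.59
External SSD (1 TB) €178.46: electronics → 7.75% → €13.83
Laptop €1880.10: electronics → 7.75% → €145.71
Wireless router €208.46: electronics → 7.75% → €16.16
Tax on electronics = €8.59 + €13.83 + €145.71 + €16.16 = €184.29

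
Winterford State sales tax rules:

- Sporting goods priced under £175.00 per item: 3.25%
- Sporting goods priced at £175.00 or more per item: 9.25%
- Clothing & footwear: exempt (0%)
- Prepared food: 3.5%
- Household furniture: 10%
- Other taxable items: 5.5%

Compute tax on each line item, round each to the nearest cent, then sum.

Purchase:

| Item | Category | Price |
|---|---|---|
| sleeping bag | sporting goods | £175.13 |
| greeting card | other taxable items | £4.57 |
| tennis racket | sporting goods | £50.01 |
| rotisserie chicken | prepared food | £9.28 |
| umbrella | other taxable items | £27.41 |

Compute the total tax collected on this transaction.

£19.91

Sleeping bag £175.13: sporting goods, £175.00 or more → 9.25% → £16.20
Greeting card £4.57: other taxable items → 5.5% → £0.25
Tennis racket £50.01: sporting goods, under £175.00 → 3.25% → £1.63
Rotisserie chicken £9.28: prepared food → 3.5% → £0.32
Umbrella £27.41: other taxable items → 5.5% → £1.51
Total tax = £16.20 + £0.25 + £1.63 + £0.32 + £1.51 = £19.91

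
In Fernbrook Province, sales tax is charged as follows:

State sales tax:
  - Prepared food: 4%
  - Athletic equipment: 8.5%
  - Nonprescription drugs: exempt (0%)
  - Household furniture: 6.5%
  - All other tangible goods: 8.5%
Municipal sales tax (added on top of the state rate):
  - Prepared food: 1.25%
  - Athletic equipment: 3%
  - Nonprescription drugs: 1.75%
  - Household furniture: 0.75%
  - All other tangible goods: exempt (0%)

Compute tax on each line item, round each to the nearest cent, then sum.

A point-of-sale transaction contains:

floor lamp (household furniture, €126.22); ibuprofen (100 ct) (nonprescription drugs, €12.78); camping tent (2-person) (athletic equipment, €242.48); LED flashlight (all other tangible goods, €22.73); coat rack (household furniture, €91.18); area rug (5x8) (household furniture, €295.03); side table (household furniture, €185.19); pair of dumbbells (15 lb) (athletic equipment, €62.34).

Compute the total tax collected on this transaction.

€87.79

Floor lamp €126.22: household furniture → 6.5% + 0.75% municipal = 7.25% → €9.15
Ibuprofen (100 ct) €12.78: nonprescription drugs → 0% + 1.75% municipal = 1.75% → €0.22
Camping tent (2-person) €242.48: athletic equipment → 8.5% + 3% municipal = 11.5% → €27.89
LED flashlight €22.73: all other tangible goods → 8.5% + 0% municipal = 8.5% → €1.93
Coat rack €91.18: household furniture → 6.5% + 0.75% municipal = 7.25% → €6.61
Area rug (5x8) €295.03: household furniture → 6.5% + 0.75% municipal = 7.25% → €21.39
Side table €185.19: household furniture → 6.5% + 0.75% municipal = 7.25% → €13.43
Pair of dumbbells (15 lb) €62.34: athletic equipment → 8.5% + 3% municipal = 11.5% → €7.17
Total tax = €9.15 + €0.22 + €27.89 + €1.93 + €6.61 + €21.39 + €13.43 + €7.17 = €87.79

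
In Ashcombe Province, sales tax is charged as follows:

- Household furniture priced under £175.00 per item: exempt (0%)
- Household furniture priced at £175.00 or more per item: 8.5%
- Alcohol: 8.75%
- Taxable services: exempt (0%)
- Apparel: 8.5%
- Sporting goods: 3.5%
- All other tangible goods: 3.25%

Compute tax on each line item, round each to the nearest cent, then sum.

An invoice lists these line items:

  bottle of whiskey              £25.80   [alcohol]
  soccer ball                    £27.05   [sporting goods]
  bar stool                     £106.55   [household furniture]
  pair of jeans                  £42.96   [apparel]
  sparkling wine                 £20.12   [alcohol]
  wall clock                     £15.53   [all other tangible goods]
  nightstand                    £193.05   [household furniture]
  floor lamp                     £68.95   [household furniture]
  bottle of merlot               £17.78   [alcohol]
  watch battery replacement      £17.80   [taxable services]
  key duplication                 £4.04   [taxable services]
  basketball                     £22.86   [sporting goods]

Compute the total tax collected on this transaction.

Bottle of whiskey £25.80: alcohol → 8.75% → £2.26
Soccer ball £27.05: sporting goods → 3.5% → £0.95
Bar stool £106.55: household furniture, under £175.00 → 0% → £0.00
Pair of jeans £42.96: apparel → 8.5% → £3.65
Sparkling wine £20.12: alcohol → 8.75% → £1.76
Wall clock £15.53: all other tangible goods → 3.25% → £0.50
Nightstand £193.05: household furniture, £175.00 or more → 8.5% → £16.41
Floor lamp £68.95: household furniture, under £175.00 → 0% → £0.00
Bottle of merlot £17.78: alcohol → 8.75% → £1.56
Watch battery replacement £17.80: taxable services → 0% → £0.00
Key duplication £4.04: taxable services → 0% → £0.00
Basketball £22.86: sporting goods → 3.5% → £0.80
Total tax = £2.26 + £0.95 + £3.65 + £1.76 + £0.50 + £16.41 + £1.56 + £0.80 = £27.89

£27.89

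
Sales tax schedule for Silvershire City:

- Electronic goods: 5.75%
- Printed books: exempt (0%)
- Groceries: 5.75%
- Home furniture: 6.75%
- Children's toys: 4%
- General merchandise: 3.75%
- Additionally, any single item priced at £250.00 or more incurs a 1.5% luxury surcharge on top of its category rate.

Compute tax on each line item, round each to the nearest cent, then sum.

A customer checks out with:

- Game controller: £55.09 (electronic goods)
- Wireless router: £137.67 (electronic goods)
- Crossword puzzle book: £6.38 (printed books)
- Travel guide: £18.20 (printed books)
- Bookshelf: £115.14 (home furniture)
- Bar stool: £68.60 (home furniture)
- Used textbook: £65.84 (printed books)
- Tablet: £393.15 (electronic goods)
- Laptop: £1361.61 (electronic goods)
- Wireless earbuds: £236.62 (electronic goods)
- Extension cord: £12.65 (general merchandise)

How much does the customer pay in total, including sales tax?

£2635.74

Game controller £55.09: electronic goods → 5.75% → £3.17
Wireless router £137.67: electronic goods → 5.75% → £7.92
Crossword puzzle book £6.38: printed books → 0% → £0.00
Travel guide £18.20: printed books → 0% → £0.00
Bookshelf £115.14: home furniture → 6.75% → £7.77
Bar stool £68.60: home furniture → 6.75% → £4.63
Used textbook £65.84: printed books → 0% → £0.00
Tablet £393.15: electronic goods → 5.75% + 1.5% surcharge = 7.25% → £28.50
Laptop £1361.61: electronic goods → 5.75% + 1.5% surcharge = 7.25% → £98.72
Wireless earbuds £236.62: electronic goods → 5.75% → £13.61
Extension cord £12.65: general merchandise → 3.75% → £0.47
Subtotal = £2470.95; tax = £164.79; total due = £2635.74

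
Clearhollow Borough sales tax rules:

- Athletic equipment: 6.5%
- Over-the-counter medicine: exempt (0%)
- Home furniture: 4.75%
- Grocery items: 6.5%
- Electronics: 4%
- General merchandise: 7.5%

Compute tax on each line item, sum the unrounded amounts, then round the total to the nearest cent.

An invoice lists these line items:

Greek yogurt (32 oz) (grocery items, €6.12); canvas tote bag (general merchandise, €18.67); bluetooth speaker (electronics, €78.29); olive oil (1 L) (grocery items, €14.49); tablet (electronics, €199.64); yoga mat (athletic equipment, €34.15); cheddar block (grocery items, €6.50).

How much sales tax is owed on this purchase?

Greek yogurt (32 oz) €6.12: grocery items → 6.5% → €0.3978
Canvas tote bag €18.67: general merchandise → 7.5% → €1.40025
Bluetooth speaker €78.29: electronics → 4% → €3.1316
Olive oil (1 L) €14.49: grocery items → 6.5% → €0.94185
Tablet €199.64: electronics → 4% → €7.9856
Yoga mat €34.15: athletic equipment → 6.5% → €2.21975
Cheddar block €6.50: grocery items → 6.5% → €0.4225
Unrounded tax sum = €16.49935 → €16.50

€16.50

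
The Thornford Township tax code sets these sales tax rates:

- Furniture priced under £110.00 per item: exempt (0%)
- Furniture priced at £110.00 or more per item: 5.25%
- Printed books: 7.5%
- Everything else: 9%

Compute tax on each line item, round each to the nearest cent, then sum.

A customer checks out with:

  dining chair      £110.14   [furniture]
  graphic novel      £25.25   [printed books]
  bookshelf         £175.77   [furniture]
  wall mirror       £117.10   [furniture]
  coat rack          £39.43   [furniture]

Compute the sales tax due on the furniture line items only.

Dining chair £110.14: furniture, £110.00 or more → 5.25% → £5.78
Bookshelf £175.77: furniture, £110.00 or more → 5.25% → £9.23
Wall mirror £117.10: furniture, £110.00 or more → 5.25% → £6.15
Coat rack £39.43: furniture, under £110.00 → 0% → £0.00
Tax on furniture = £5.78 + £9.23 + £6.15 + £0.00 = £21.16

£21.16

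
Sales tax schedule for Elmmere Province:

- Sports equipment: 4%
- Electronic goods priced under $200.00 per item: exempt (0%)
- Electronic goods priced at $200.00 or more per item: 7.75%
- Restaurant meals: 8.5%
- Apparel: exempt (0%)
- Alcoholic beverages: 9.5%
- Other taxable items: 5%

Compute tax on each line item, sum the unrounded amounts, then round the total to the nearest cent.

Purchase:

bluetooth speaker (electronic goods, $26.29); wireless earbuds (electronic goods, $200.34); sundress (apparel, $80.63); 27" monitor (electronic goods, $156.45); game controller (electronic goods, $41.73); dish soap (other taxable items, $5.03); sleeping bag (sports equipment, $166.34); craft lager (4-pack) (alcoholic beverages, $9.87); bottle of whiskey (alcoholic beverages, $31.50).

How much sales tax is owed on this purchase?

$26.36

Bluetooth speaker $26.29: electronic goods, under $200.00 → 0% → $0.00
Wireless earbuds $200.34: electronic goods, $200.00 or more → 7.75% → $15.52635
Sundress $80.63: apparel → 0% → $0.00
27" monitor $156.45: electronic goods, under $200.00 → 0% → $0.00
Game controller $41.73: electronic goods, under $200.00 → 0% → $0.00
Dish soap $5.03: other taxable items → 5% → $0.2515
Sleeping bag $166.34: sports equipment → 4% → $6.6536
Craft lager (4-pack) $9.87: alcoholic beverages → 9.5% → $0.93765
Bottle of whiskey $31.50: alcoholic beverages → 9.5% → $2.9925
Unrounded tax sum = $26.3616 → $26.36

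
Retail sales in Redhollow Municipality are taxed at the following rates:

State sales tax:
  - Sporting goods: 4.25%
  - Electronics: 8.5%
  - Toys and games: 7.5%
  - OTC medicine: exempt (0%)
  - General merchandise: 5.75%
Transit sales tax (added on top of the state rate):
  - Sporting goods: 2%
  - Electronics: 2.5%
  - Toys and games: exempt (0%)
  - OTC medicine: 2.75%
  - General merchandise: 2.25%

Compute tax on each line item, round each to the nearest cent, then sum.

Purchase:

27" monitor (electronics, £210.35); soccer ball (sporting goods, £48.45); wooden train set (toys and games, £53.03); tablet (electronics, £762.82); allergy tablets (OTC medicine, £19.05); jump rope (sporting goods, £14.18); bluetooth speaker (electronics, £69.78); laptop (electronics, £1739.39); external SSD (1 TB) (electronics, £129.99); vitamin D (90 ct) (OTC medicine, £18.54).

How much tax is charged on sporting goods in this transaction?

Soccer ball £48.45: sporting goods → 4.25% + 2% transit = 6.25% → £3.03
Jump rope £14.18: sporting goods → 4.25% + 2% transit = 6.25% → £0.89
Tax on sporting goods = £3.03 + £0.89 = £3.92

£3.92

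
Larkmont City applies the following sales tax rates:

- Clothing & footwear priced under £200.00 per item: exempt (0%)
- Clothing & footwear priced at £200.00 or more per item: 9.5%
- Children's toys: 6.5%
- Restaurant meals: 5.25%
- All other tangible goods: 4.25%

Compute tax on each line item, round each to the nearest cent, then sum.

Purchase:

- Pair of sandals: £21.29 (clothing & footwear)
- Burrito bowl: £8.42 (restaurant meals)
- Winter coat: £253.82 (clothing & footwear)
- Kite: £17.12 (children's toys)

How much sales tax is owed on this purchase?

Pair of sandals £21.29: clothing & footwear, under £200.00 → 0% → £0.00
Burrito bowl £8.42: restaurant meals → 5.25% → £0.44
Winter coat £253.82: clothing & footwear, £200.00 or more → 9.5% → £24.11
Kite £17.12: children's toys → 6.5% → £1.11
Total tax = £0.44 + £24.11 + £1.11 = £25.66

£25.66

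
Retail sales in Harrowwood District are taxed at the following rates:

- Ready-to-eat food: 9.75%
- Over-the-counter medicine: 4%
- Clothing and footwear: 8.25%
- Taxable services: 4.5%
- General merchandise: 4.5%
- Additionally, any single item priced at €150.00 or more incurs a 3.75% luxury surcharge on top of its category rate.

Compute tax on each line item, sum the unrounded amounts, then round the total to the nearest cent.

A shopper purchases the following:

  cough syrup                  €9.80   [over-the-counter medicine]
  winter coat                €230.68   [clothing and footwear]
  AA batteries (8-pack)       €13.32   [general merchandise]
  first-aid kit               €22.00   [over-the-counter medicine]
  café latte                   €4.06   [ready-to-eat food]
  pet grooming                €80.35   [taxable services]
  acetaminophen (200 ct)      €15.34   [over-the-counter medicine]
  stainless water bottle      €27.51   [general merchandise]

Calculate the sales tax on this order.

€35.42

Cough syrup €9.80: over-the-counter medicine → 4% → €0.392
Winter coat €230.68: clothing and footwear → 8.25% + 3.75% surcharge = 12% → €27.6816
AA batteries (8-pack) €13.32: general merchandise → 4.5% → €0.5994
First-aid kit €22.00: over-the-counter medicine → 4% → €0.88
Café latte €4.06: ready-to-eat food → 9.75% → €0.39585
Pet grooming €80.35: taxable services → 4.5% → €3.61575
Acetaminophen (200 ct) €15.34: over-the-counter medicine → 4% → €0.6136
Stainless water bottle €27.51: general merchandise → 4.5% → €1.23795
Unrounded tax sum = €35.41615 → €35.42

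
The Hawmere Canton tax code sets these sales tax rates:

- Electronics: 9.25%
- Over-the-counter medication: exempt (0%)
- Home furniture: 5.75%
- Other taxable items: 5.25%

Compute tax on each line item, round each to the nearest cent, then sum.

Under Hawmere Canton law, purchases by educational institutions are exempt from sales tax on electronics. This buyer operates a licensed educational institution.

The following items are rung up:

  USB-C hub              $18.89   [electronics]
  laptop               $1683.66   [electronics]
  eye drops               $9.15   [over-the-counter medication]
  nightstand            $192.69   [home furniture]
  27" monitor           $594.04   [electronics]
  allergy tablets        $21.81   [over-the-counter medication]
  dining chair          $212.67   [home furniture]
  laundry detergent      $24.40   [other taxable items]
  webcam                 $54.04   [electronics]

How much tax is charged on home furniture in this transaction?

Nightstand $192.69: home furniture → 5.75% → $11.08
Dining chair $212.67: home furniture → 5.75% → $12.23
Tax on home furniture = $11.08 + $12.23 = $23.31

$23.31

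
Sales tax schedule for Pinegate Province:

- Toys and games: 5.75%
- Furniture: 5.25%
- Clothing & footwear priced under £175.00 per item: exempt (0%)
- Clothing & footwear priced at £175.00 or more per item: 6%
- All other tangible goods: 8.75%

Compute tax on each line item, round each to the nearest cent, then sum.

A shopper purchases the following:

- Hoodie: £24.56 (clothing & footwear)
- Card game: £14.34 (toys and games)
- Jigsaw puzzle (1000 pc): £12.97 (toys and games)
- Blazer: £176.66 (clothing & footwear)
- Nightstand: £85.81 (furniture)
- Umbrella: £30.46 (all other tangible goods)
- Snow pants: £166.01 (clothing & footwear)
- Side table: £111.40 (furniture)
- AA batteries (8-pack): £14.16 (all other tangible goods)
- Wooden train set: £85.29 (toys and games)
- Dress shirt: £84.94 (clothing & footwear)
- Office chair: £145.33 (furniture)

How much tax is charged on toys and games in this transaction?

Card game £14.34: toys and games → 5.75% → £0.82
Jigsaw puzzle (1000 pc) £12.97: toys and games → 5.75% → £0.75
Wooden train set £85.29: toys and games → 5.75% → £4.90
Tax on toys and games = £0.82 + £0.75 + £4.90 = £6.47

£6.47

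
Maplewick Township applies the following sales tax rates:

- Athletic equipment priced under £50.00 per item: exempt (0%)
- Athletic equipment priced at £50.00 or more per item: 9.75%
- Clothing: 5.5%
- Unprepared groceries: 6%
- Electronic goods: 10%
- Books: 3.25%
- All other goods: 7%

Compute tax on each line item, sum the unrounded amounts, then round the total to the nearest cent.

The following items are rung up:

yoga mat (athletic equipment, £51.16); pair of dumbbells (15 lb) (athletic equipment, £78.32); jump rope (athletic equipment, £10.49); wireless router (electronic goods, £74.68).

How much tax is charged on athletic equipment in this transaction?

Yoga mat £51.16: athletic equipment, £50.00 or more → 9.75% → £4.9881
Pair of dumbbells (15 lb) £78.32: athletic equipment, £50.00 or more → 9.75% → £7.6362
Jump rope £10.49: athletic equipment, under £50.00 → 0% → £0.00
Tax on athletic equipment: unrounded sum = £12.6243 → £12.62

£12.62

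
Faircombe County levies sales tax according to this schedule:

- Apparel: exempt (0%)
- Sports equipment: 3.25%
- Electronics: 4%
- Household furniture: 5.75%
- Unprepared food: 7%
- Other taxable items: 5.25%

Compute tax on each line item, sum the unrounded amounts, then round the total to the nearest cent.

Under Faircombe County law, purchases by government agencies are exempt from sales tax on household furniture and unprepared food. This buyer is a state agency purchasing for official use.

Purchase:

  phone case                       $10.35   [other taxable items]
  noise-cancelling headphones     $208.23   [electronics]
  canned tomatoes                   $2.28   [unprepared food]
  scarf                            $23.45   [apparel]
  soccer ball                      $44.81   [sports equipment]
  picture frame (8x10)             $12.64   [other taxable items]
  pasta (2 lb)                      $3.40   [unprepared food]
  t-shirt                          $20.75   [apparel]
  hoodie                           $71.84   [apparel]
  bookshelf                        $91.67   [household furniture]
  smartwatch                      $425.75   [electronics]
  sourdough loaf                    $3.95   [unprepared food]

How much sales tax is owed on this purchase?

Phone case $10.35: other taxable items → 5.25% → $0.543375
Noise-cancelling headphones $208.23: electronics → 4% → $8.3292
Canned tomatoes $2.28: unprepared food, buyer-exempt → 0% → $0.00
Scarf $23.45: apparel → 0% → $0.00
Soccer ball $44.81: sports equipment → 3.25% → $1.456325
Picture frame (8x10) $12.64: other taxable items → 5.25% → $0.6636
Pasta (2 lb) $3.40: unprepared food, buyer-exempt → 0% → $0.00
T-shirt $20.75: apparel → 0% → $0.00
Hoodie $71.84: apparel → 0% → $0.00
Bookshelf $91.67: household furniture, buyer-exempt → 0% → $0.00
Smartwatch $425.75: electronics → 4% → $17.03
Sourdough loaf $3.95: unprepared food, buyer-exempt → 0% → $0.00
Unrounded tax sum = $28.0225 → $28.02

$28.02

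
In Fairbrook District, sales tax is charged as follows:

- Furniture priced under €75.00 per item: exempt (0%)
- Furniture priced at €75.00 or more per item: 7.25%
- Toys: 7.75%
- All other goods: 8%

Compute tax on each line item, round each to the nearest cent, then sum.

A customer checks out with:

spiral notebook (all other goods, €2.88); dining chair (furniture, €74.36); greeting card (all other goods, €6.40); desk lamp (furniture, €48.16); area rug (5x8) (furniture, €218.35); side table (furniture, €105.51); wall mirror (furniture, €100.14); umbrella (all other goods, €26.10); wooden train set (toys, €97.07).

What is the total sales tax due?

Spiral notebook €2.88: all other goods → 8% → €0.23
Dining chair €74.36: furniture, under €75.00 → 0% → €0.00
Greeting card €6.40: all other goods → 8% → €0.51
Desk lamp €48.16: furniture, under €75.00 → 0% → €0.00
Area rug (5x8) €218.35: furniture, €75.00 or more → 7.25% → €15.83
Side table €105.51: furniture, €75.00 or more → 7.25% → €7.65
Wall mirror €100.14: furniture, €75.00 or more → 7.25% → €7.26
Umbrella €26.10: all other goods → 8% → €2.09
Wooden train set €97.07: toys → 7.75% → €7.52
Total tax = €0.23 + €0.51 + €15.83 + €7.65 + €7.26 + €2.09 + €7.52 = €41.09

€41.09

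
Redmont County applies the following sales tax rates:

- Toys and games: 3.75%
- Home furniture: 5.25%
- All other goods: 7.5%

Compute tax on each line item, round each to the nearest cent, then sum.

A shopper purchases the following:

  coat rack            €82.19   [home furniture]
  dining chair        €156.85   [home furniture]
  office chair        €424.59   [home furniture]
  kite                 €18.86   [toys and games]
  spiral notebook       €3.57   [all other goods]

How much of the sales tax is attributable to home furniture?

Coat rack €82.19: home furniture → 5.25% → €4.31
Dining chair €156.85: home furniture → 5.25% → €8.23
Office chair €424.59: home furniture → 5.25% → €22.29
Tax on home furniture = €4.31 + €8.23 + €22.29 = €34.83

€34.83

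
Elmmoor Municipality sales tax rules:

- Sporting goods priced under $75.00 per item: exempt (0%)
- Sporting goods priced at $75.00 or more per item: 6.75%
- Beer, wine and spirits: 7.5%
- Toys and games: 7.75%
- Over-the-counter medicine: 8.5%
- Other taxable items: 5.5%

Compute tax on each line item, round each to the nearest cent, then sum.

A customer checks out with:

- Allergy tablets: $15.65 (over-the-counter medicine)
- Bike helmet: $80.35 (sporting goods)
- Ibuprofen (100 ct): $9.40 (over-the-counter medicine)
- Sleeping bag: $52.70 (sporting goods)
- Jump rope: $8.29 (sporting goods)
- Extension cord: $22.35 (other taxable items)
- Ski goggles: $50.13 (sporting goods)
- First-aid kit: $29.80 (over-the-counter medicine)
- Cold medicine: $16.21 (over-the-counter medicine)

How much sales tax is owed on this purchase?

$12.69

Allergy tablets $15.65: over-the-counter medicine → 8.5% → $1.33
Bike helmet $80.35: sporting goods, $75.00 or more → 6.75% → $5.42
Ibuprofen (100 ct) $9.40: over-the-counter medicine → 8.5% → $0.80
Sleeping bag $52.70: sporting goods, under $75.00 → 0% → $0.00
Jump rope $8.29: sporting goods, under $75.00 → 0% → $0.00
Extension cord $22.35: other taxable items → 5.5% → $1.23
Ski goggles $50.13: sporting goods, under $75.00 → 0% → $0.00
First-aid kit $29.80: over-the-counter medicine → 8.5% → $2.53
Cold medicine $16.21: over-the-counter medicine → 8.5% → $1.38
Total tax = $1.33 + $5.42 + $0.80 + $1.23 + $2.53 + $1.38 = $12.69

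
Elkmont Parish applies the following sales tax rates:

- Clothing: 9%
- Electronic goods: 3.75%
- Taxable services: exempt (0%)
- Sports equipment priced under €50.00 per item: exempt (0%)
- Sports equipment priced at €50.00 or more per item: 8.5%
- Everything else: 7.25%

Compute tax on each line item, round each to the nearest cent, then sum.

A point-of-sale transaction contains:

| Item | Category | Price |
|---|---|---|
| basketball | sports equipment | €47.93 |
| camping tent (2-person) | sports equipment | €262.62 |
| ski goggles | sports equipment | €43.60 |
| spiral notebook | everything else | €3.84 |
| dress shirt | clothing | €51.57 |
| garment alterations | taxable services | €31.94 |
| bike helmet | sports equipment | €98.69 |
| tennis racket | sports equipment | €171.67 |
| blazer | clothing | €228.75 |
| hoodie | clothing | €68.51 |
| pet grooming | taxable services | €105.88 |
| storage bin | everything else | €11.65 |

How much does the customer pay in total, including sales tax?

€1204.47

Basketball €47.93: sports equipment, under €50.00 → 0% → €0.00
Camping tent (2-person) €262.62: sports equipment, €50.00 or more → 8.5% → €22.32
Ski goggles €43.60: sports equipment, under €50.00 → 0% → €0.00
Spiral notebook €3.84: everything else → 7.25% → €0.28
Dress shirt €51.57: clothing → 9% → €4.64
Garment alterations €31.94: taxable services → 0% → €0.00
Bike helmet €98.69: sports equipment, €50.00 or more → 8.5% → €8.39
Tennis racket €171.67: sports equipment, €50.00 or more → 8.5% → €14.59
Blazer €228.75: clothing → 9% → €20.59
Hoodie €68.51: clothing → 9% → €6.17
Pet grooming €105.88: taxable services → 0% → €0.00
Storage bin €11.65: everything else → 7.25% → €0.84
Subtotal = €1126.65; tax = €77.82; total due = €1204.47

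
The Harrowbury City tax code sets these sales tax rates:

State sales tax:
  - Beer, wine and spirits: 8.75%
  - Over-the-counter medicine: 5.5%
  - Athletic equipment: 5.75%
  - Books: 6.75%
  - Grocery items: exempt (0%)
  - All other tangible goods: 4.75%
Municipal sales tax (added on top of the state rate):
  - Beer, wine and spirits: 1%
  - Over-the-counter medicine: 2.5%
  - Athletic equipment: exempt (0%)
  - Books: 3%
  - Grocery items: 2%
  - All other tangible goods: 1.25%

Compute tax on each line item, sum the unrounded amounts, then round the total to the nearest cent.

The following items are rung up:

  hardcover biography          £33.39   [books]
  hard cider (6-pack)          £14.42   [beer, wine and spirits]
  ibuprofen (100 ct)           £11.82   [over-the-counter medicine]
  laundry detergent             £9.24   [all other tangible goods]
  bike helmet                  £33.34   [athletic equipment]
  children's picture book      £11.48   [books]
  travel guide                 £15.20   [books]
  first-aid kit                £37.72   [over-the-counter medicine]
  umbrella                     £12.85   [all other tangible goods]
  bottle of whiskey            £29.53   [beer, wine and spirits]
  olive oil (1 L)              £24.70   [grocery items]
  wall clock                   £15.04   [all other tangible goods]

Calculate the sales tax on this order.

£18.74

Hardcover biography £33.39: books → 6.75% + 3% municipal = 9.75% → £3.255525
Hard cider (6-pack) £14.42: beer, wine and spirits → 8.75% + 1% municipal = 9.75% → £1.40595
Ibuprofen (100 ct) £11.82: over-the-counter medicine → 5.5% + 2.5% municipal = 8% → £0.9456
Laundry detergent £9.24: all other tangible goods → 4.75% + 1.25% municipal = 6% → £0.5544
Bike helmet £33.34: athletic equipment → 5.75% + 0% municipal = 5.75% → £1.91705
Children's picture book £11.48: books → 6.75% + 3% municipal = 9.75% → £1.1193
Travel guide £15.20: books → 6.75% + 3% municipal = 9.75% → £1.482
First-aid kit £37.72: over-the-counter medicine → 5.5% + 2.5% municipal = 8% → £3.0176
Umbrella £12.85: all other tangible goods → 4.75% + 1.25% municipal = 6% → £0.771
Bottle of whiskey £29.53: beer, wine and spirits → 8.75% + 1% municipal = 9.75% → £2.879175
Olive oil (1 L) £24.70: grocery items → 0% + 2% municipal = 2% → £0.494
Wall clock £15.04: all other tangible goods → 4.75% + 1.25% municipal = 6% → £0.9024
Unrounded tax sum = £18.744 → £18.74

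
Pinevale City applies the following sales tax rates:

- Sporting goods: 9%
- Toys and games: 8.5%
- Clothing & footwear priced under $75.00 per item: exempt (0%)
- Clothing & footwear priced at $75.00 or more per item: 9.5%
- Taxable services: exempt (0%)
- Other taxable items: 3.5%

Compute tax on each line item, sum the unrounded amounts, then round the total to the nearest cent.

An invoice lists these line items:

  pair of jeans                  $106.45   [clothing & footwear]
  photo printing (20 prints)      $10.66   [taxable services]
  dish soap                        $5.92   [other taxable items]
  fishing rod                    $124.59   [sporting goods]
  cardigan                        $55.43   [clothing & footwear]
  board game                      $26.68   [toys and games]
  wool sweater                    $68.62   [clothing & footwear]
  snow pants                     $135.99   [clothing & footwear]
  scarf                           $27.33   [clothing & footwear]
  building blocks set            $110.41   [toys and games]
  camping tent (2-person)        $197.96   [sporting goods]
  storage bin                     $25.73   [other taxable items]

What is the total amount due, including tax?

$960.59

Pair of jeans $106.45: clothing & footwear, $75.00 or more → 9.5% → $10.11275
Photo printing (20 prints) $10.66: taxable services → 0% → $0.00
Dish soap $5.92: other taxable items → 3.5% → $0.2072
Fishing rod $124.59: sporting goods → 9% → $11.2131
Cardigan $55.43: clothing & footwear, under $75.00 → 0% → $0.00
Board game $26.68: toys and games → 8.5% → $2.2678
Wool sweater $68.62: clothing & footwear, under $75.00 → 0% → $0.00
Snow pants $135.99: clothing & footwear, $75.00 or more → 9.5% → $12.91905
Scarf $27.33: clothing & footwear, under $75.00 → 0% → $0.00
Building blocks set $110.41: toys and games → 8.5% → $9.38485
Camping tent (2-person) $197.96: sporting goods → 9% → $17.8164
Storage bin $25.73: other taxable items → 3.5% → $0.90055
Subtotal = $895.77; unrounded tax = $64.8217 → $64.82; total due = $960.59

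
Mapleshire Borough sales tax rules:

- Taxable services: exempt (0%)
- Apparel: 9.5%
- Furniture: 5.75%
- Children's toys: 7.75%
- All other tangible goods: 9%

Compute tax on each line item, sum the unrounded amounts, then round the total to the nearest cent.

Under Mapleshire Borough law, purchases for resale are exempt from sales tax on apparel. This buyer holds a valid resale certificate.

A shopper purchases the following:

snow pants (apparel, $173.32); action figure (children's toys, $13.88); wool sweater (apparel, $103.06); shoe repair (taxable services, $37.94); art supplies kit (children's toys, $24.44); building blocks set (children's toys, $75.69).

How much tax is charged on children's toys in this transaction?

$8.84

Action figure $13.88: children's toys → 7.75% → $1.0757
Art supplies kit $24.44: children's toys → 7.75% → $1.8941
Building blocks set $75.69: children's toys → 7.75% → $5.865975
Tax on children's toys: unrounded sum = $8.835775 → $8.84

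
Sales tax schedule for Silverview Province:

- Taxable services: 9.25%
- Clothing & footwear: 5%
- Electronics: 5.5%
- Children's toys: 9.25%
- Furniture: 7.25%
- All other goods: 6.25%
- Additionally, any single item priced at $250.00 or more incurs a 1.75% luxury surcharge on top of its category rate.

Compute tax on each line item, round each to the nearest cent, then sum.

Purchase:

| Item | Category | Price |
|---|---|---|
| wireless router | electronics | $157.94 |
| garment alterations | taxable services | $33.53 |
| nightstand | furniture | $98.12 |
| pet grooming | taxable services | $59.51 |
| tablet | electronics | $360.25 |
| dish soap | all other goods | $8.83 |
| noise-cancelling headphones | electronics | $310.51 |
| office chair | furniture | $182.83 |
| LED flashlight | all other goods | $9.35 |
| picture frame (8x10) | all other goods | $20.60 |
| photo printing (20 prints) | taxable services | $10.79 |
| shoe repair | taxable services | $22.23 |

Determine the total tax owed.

Wireless router $157.94: electronics → 5.5% → $8.69
Garment alterations $33.53: taxable services → 9.25% → $3.10
Nightstand $98.12: furniture → 7.25% → $7.11
Pet grooming $59.51: taxable services → 9.25% → $5.50
Tablet $360.25: electronics → 5.5% + 1.75% surcharge = 7.25% → $26.12
Dish soap $8.83: all other goods → 6.25% → $0.55
Noise-cancelling headphones $310.51: electronics → 5.5% + 1.75% surcharge = 7.25% → $22.51
Office chair $182.83: furniture → 7.25% → $13.26
LED flashlight $9.35: all other goods → 6.25% → $0.58
Picture frame (8x10) $20.60: all other goods → 6.25% → $1.29
Photo printing (20 prints) $10.79: taxable services → 9.25% → $1.00
Shoe repair $22.23: taxable services → 9.25% → $2.06
Total tax = $8.69 + $3.10 + $7.11 + $5.50 + $26.12 + $0.55 + $22.51 + $13.26 + $0.58 + $1.29 + $1.00 + $2.06 = $91.77

$91.77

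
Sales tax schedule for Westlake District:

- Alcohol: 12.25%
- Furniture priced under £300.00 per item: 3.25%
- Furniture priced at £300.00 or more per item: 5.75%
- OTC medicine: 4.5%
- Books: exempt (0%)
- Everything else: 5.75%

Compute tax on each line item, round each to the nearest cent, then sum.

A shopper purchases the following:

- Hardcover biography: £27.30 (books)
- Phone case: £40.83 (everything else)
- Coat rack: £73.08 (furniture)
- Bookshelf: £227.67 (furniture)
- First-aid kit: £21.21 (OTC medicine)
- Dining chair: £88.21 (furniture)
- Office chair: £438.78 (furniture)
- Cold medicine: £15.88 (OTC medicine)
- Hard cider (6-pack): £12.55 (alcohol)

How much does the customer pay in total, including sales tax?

£988.94

Hardcover biography £27.30: books → 0% → £0.00
Phone case £40.83: everything else → 5.75% → £2.35
Coat rack £73.08: furniture, under £300.00 → 3.25% → £2.38
Bookshelf £227.67: furniture, under £300.00 → 3.25% → £7.40
First-aid kit £21.21: OTC medicine → 4.5% → £0.95
Dining chair £88.21: furniture, under £300.00 → 3.25% → £2.87
Office chair £438.78: furniture, £300.00 or more → 5.75% → £25.23
Cold medicine £15.88: OTC medicine → 4.5% → £0.71
Hard cider (6-pack) £12.55: alcohol → 12.25% → £1.54
Subtotal = £945.51; tax = £43.43; total due = £988.94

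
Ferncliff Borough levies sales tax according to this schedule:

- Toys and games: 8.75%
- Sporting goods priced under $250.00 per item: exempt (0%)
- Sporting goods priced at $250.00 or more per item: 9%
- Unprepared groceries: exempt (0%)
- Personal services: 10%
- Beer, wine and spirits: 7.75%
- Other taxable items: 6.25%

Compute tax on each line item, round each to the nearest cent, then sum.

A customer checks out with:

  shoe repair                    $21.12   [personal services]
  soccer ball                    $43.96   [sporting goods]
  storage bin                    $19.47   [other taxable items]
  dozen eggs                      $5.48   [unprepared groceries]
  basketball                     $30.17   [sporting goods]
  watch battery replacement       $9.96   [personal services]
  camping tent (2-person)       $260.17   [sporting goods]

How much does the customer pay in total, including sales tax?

$418.08

Shoe repair $21.12: personal services → 10% → $2.11
Soccer ball $43.96: sporting goods, under $250.00 → 0% → $0.00
Storage bin $19.47: other taxable items → 6.25% → $1.22
Dozen eggs $5.48: unprepared groceries → 0% → $0.00
Basketball $30.17: sporting goods, under $250.00 → 0% → $0.00
Watch battery replacement $9.96: personal services → 10% → $1.00
Camping tent (2-person) $260.17: sporting goods, $250.00 or more → 9% → $23.42
Subtotal = $390.33; tax = $27.75; total due = $418.08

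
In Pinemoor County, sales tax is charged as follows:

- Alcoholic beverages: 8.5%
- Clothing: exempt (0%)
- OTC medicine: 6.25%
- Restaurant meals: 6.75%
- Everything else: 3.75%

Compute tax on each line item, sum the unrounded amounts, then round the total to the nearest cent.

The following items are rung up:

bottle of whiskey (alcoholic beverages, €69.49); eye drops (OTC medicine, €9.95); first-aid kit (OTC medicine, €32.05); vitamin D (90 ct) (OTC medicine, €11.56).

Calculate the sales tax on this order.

€9.25

Bottle of whiskey €69.49: alcoholic beverages → 8.5% → €5.90665
Eye drops €9.95: OTC medicine → 6.25% → €0.621875
First-aid kit €32.05: OTC medicine → 6.25% → €2.003125
Vitamin D (90 ct) €11.56: OTC medicine → 6.25% → €0.7225
Unrounded tax sum = €9.25415 → €9.25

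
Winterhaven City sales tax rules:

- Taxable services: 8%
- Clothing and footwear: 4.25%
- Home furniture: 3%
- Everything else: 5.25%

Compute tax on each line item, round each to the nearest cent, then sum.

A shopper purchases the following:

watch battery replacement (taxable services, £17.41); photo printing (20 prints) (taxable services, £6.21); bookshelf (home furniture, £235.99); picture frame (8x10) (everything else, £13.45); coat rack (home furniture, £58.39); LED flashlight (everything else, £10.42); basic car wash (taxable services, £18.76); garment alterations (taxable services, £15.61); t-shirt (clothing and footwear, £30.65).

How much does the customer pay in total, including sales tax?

Watch battery replacement £17.41: taxable services → 8% → £1.39
Photo printing (20 prints) £6.21: taxable services → 8% → £0.50
Bookshelf £235.99: home furniture → 3% → £7.08
Picture frame (8x10) £13.45: everything else → 5.25% → £0.71
Coat rack £58.39: home furniture → 3% → £1.75
LED flashlight £10.42: everything else → 5.25% → £0.55
Basic car wash £18.76: taxable services → 8% → £1.50
Garment alterations £15.61: taxable services → 8% → £1.25
T-shirt £30.65: clothing and footwear → 4.25% → £1.30
Subtotal = £406.89; tax = £16.03; total due = £422.92

£422.92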